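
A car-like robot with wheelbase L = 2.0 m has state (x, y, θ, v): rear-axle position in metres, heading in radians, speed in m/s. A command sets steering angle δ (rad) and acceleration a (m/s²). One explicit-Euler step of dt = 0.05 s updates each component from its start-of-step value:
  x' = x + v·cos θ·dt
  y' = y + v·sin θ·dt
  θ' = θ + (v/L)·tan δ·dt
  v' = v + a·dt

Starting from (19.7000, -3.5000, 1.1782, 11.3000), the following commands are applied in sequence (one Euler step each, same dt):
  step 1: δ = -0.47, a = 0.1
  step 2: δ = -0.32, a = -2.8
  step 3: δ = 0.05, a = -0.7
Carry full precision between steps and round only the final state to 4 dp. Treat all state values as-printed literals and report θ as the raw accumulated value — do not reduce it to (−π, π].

(20.5337, -2.0409, 0.9550, 11.1300)

after step 1 (δ=-0.47, a=0.1): (19.916163, -2.977986, 1.034700, 11.305000)
after step 2 (δ=-0.32, a=-2.8): (20.204883, -2.492035, 0.941041, 11.165000)
after step 3 (δ=0.05, a=-0.7): (20.533663, -2.040874, 0.955009, 11.130000)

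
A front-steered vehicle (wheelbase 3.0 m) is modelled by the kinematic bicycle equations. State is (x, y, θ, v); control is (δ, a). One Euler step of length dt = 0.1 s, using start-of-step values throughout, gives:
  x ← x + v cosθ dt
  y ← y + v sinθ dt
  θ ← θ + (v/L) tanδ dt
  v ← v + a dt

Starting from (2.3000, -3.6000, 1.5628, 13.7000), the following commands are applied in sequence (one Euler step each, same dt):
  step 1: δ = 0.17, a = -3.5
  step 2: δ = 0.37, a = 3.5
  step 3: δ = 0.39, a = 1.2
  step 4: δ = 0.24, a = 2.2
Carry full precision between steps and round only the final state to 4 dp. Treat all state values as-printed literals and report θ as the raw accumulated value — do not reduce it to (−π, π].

after step 1 (δ=0.17, a=-3.5): (2.310955, -2.230044, 1.641190, 13.350000)
after step 2 (δ=0.37, a=3.5): (2.217057, -0.898350, 1.813789, 13.700000)
after step 3 (δ=0.39, a=1.2): (1.887423, 0.431402, 2.001504, 13.820000)
after step 4 (δ=0.24, a=2.2): (1.310419, 1.687185, 2.114237, 14.040000)

(1.3104, 1.6872, 2.1142, 14.0400)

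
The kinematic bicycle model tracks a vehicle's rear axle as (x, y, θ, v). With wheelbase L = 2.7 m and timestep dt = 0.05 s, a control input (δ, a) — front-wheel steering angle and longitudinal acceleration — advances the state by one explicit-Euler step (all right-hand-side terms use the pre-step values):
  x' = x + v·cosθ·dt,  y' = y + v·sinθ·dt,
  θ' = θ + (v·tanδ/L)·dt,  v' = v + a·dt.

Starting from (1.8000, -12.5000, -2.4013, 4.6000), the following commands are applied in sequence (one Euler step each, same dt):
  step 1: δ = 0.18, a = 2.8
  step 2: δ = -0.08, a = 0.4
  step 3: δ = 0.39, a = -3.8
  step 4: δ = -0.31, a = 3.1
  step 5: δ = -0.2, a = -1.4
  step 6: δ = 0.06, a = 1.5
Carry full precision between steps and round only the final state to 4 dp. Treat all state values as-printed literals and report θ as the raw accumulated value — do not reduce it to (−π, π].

(0.7783, -13.4606, -2.3963, 4.7300)

after step 1 (δ=0.18, a=2.8): (1.630198, -12.655136, -2.385799, 4.740000)
after step 2 (δ=-0.08, a=0.4): (1.457726, -12.817686, -2.392836, 4.760000)
after step 3 (δ=0.39, a=-3.8): (1.283383, -12.979700, -2.356602, 4.570000)
after step 4 (δ=-0.31, a=3.1): (1.121743, -13.141208, -2.383712, 4.725000)
after step 5 (δ=-0.2, a=-1.4): (0.950156, -13.303602, -2.401449, 4.655000)
after step 6 (δ=0.06, a=1.5): (0.778300, -13.460567, -2.396270, 4.730000)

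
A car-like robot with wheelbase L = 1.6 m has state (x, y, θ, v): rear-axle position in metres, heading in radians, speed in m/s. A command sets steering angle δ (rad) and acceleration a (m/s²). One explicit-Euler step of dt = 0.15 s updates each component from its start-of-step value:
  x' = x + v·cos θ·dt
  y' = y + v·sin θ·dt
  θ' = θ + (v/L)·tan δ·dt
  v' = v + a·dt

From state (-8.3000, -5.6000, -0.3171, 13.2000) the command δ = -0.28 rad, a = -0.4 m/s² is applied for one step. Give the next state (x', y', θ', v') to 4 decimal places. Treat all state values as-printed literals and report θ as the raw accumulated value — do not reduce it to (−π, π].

(-6.4187, -6.2174, -0.6729, 13.1400)

x' = -8.3000 + 13.2000·cos(-0.3171)·0.15 = -6.4187
y' = -5.6000 + 13.2000·sin(-0.3171)·0.15 = -6.2174
θ' = -0.3171 + (13.2000/1.6)·tan(-0.28)·0.15 = -0.6729
v' = 13.2000 − 0.4000·0.15 = 13.1400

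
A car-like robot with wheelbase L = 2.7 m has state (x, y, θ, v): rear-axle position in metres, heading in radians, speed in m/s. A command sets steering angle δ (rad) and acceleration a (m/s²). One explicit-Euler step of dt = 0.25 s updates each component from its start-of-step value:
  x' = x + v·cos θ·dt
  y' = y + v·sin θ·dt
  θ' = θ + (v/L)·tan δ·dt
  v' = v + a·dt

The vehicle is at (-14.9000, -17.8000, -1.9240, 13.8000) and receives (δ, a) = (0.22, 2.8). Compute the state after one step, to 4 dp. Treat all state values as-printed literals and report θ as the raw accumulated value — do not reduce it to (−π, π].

x' = -14.9000 + 13.8000·cos(-1.9240)·0.25 = -16.0934
y' = -17.8000 + 13.8000·sin(-1.9240)·0.25 = -21.0370
θ' = -1.9240 + (13.8000/2.7)·tan(0.22)·0.25 = -1.6383
v' = 13.8000 + 2.8000·0.25 = 14.5000

(-16.0934, -21.0370, -1.6383, 14.5000)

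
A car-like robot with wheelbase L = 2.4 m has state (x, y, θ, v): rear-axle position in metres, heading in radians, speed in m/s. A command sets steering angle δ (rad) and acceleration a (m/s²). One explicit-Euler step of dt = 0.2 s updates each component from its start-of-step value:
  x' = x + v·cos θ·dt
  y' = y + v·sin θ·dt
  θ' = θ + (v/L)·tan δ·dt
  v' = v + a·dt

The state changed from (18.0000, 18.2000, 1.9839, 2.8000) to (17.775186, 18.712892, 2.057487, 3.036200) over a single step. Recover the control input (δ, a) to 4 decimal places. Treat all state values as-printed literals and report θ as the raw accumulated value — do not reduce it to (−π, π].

a = (v'−v)/dt = (0.236200)/0.2 = 1.1810
Δθ = θ'−θ = 0.073587;  (v·dt/L) = 2.8000·0.2/2.4 = 0.233333
tan δ = Δθ·L/(v·dt) = 0.315373  →  δ = 0.3055

δ = 0.3055, a = 1.1810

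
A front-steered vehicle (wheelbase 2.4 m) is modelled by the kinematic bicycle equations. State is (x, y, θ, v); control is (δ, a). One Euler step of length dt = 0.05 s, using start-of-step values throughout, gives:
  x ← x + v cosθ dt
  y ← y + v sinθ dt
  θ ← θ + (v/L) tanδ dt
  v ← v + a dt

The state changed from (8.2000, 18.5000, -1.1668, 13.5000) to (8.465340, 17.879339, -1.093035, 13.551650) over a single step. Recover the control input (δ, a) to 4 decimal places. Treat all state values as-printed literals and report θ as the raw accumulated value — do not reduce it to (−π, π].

δ = 0.2565, a = 1.0330

a = (v'−v)/dt = (0.051650)/0.05 = 1.0330
Δθ = θ'−θ = 0.073765;  (v·dt/L) = 13.5000·0.05/2.4 = 0.281250
tan δ = Δθ·L/(v·dt) = 0.262276  →  δ = 0.2565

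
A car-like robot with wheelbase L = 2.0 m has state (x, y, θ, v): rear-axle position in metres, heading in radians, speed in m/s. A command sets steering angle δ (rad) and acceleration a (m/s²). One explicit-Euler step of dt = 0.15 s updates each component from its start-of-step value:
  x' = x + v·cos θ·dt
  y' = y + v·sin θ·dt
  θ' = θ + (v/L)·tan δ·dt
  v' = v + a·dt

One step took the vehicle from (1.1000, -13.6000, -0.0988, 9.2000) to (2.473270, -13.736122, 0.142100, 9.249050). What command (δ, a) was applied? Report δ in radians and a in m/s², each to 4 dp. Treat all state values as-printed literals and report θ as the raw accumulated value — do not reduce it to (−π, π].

a = (v'−v)/dt = (0.049050)/0.15 = 0.3270
Δθ = θ'−θ = 0.240900;  (v·dt/L) = 9.2000·0.15/2.0 = 0.690000
tan δ = Δθ·L/(v·dt) = 0.349130  →  δ = 0.3359

δ = 0.3359, a = 0.3270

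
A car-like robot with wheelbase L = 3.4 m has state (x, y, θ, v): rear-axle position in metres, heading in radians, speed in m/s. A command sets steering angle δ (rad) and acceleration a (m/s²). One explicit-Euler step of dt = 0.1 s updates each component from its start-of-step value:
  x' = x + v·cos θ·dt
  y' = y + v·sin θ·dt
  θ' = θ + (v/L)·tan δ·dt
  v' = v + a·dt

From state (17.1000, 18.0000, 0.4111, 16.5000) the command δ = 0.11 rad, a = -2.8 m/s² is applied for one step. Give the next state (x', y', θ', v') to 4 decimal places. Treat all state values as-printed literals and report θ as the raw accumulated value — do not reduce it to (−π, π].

x' = 17.1000 + 16.5000·cos(0.4111)·0.1 = 18.6125
y' = 18.0000 + 16.5000·sin(0.4111)·0.1 = 18.6594
θ' = 0.4111 + (16.5000/3.4)·tan(0.11)·0.1 = 0.4647
v' = 16.5000 − 2.8000·0.1 = 16.2200

(18.6125, 18.6594, 0.4647, 16.2200)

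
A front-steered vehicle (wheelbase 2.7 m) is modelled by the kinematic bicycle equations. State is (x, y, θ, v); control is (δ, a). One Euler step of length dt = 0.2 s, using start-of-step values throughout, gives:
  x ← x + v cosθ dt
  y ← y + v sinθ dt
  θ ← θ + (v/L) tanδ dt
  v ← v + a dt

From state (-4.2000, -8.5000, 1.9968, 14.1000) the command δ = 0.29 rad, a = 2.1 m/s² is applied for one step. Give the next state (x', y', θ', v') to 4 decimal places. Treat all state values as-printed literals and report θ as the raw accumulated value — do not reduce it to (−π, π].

x' = -4.2000 + 14.1000·cos(1.9968)·0.2 = -5.3653
y' = -8.5000 + 14.1000·sin(1.9968)·0.2 = -5.9320
θ' = 1.9968 + (14.1000/2.7)·tan(0.29)·0.2 = 2.3085
v' = 14.1000 + 2.1000·0.2 = 14.5200

(-5.3653, -5.9320, 2.3085, 14.5200)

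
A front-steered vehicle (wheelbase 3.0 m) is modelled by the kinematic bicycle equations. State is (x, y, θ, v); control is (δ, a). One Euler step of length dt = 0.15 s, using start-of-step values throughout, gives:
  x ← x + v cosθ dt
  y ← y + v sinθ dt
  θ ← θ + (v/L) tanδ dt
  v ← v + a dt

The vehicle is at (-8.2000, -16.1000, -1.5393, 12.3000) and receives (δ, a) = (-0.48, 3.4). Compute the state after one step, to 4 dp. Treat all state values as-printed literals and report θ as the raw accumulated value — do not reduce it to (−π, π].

x' = -8.2000 + 12.3000·cos(-1.5393)·0.15 = -8.1419
y' = -16.1000 + 12.3000·sin(-1.5393)·0.15 = -17.9441
θ' = -1.5393 + (12.3000/3.0)·tan(-0.48)·0.15 = -1.8595
v' = 12.3000 + 3.4000·0.15 = 12.8100

(-8.1419, -17.9441, -1.8595, 12.8100)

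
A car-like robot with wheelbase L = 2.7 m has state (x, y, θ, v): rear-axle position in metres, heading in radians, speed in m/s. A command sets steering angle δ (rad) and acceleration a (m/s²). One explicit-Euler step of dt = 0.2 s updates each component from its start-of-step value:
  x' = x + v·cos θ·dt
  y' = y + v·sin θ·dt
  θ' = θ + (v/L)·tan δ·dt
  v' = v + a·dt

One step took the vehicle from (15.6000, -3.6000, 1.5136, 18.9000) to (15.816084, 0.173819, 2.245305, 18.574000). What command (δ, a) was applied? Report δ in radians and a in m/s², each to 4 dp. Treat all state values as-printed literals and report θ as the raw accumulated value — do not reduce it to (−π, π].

a = (v'−v)/dt = (-0.326000)/0.2 = -1.6300
Δθ = θ'−θ = 0.731705;  (v·dt/L) = 18.9000·0.2/2.7 = 1.400000
tan δ = Δθ·L/(v·dt) = 0.522646  →  δ = 0.4816

δ = 0.4816, a = -1.6300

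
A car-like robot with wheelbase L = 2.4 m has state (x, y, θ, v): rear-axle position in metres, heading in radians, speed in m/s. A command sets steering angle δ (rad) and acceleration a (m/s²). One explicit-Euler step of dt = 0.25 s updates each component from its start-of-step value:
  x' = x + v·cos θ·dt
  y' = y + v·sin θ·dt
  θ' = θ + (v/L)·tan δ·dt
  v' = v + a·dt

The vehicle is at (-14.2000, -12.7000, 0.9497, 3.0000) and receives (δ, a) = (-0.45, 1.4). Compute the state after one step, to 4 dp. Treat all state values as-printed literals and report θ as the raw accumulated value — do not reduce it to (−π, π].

x' = -14.2000 + 3.0000·cos(0.9497)·0.25 = -13.7636
y' = -12.7000 + 3.0000·sin(0.9497)·0.25 = -12.0901
θ' = 0.9497 + (3.0000/2.4)·tan(-0.45)·0.25 = 0.7987
v' = 3.0000 + 1.4000·0.25 = 3.3500

(-13.7636, -12.0901, 0.7987, 3.3500)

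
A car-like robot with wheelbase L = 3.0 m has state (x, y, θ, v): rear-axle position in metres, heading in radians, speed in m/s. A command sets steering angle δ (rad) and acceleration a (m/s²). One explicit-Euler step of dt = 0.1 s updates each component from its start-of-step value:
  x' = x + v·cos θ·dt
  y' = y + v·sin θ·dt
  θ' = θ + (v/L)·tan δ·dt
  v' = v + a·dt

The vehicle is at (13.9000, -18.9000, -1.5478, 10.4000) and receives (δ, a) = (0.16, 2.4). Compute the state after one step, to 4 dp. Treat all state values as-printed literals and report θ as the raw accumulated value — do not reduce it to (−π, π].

x' = 13.9000 + 10.4000·cos(-1.5478)·0.1 = 13.9239
y' = -18.9000 + 10.4000·sin(-1.5478)·0.1 = -19.9397
θ' = -1.5478 + (10.4000/3.0)·tan(0.16)·0.1 = -1.4919
v' = 10.4000 + 2.4000·0.1 = 10.6400

(13.9239, -19.9397, -1.4919, 10.6400)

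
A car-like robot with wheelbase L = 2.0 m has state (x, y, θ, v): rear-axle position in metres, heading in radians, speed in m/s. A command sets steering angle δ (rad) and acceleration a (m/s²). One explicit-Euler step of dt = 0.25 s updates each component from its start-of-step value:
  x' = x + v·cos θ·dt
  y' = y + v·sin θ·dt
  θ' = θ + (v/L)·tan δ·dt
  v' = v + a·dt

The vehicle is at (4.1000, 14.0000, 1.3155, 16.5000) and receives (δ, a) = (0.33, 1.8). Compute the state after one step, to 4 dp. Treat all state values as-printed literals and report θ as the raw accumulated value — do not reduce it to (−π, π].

(5.1417, 17.9913, 2.0220, 16.9500)

x' = 4.1000 + 16.5000·cos(1.3155)·0.25 = 5.1417
y' = 14.0000 + 16.5000·sin(1.3155)·0.25 = 17.9913
θ' = 1.3155 + (16.5000/2.0)·tan(0.33)·0.25 = 2.0220
v' = 16.5000 + 1.8000·0.25 = 16.9500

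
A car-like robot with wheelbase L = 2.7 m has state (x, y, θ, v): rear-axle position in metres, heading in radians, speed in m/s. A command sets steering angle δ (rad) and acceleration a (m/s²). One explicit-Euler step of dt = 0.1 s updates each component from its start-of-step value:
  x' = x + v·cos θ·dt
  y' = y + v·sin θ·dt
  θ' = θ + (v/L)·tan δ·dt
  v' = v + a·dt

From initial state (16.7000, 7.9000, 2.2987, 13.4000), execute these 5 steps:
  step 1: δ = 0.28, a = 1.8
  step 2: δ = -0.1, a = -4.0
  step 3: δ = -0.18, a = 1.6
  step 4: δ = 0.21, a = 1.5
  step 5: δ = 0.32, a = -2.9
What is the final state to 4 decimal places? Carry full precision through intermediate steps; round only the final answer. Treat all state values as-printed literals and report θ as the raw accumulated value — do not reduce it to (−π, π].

after step 1 (δ=0.28, a=1.8): (15.808490, 8.900405, 2.441412, 13.580000)
after step 2 (δ=-0.1, a=-4.0): (14.769992, 9.775440, 2.390948, 13.180000)
after step 3 (δ=-0.18, a=1.6): (13.806206, 10.674462, 2.302119, 13.340000)
after step 4 (δ=0.21, a=1.5): (12.915287, 11.667346, 2.407428, 13.490000)
after step 5 (δ=0.32, a=-2.9): (11.913803, 12.571133, 2.573000, 13.200000)

(11.9138, 12.5711, 2.5730, 13.2000)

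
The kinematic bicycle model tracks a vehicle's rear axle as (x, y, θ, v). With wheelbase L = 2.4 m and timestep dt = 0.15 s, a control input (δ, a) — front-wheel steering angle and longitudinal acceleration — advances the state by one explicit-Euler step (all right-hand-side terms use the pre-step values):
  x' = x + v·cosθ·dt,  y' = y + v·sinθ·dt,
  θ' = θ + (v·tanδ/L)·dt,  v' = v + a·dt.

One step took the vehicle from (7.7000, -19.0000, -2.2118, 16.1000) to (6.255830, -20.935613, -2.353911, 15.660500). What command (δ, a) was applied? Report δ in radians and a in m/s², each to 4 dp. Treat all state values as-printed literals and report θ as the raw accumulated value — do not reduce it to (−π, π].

δ = -0.1403, a = -2.9300

a = (v'−v)/dt = (-0.439500)/0.15 = -2.9300
Δθ = θ'−θ = -0.142111;  (v·dt/L) = 16.1000·0.15/2.4 = 1.006250
tan δ = Δθ·L/(v·dt) = -0.141228  →  δ = -0.1403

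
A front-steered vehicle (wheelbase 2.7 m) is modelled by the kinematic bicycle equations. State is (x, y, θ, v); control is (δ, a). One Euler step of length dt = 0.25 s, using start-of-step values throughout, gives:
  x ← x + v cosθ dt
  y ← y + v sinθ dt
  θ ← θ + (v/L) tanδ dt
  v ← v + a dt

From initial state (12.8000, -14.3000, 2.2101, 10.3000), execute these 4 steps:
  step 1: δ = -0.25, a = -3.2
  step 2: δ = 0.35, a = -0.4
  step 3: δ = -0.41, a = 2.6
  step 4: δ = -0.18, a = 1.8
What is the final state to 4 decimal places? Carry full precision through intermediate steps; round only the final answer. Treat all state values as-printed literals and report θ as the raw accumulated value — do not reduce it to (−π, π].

(7.9695, -5.9007, 1.7400, 10.5000)

after step 1 (δ=-0.25, a=-3.2): (11.263660, -12.233533, 1.966579, 9.500000)
after step 2 (δ=0.35, a=-0.4): (10.348024, -10.042133, 2.287669, 9.400000)
after step 3 (δ=-0.41, a=2.6): (8.804003, -8.270552, 1.909379, 10.050000)
after step 4 (δ=-0.18, a=1.8): (7.969474, -5.900696, 1.740046, 10.500000)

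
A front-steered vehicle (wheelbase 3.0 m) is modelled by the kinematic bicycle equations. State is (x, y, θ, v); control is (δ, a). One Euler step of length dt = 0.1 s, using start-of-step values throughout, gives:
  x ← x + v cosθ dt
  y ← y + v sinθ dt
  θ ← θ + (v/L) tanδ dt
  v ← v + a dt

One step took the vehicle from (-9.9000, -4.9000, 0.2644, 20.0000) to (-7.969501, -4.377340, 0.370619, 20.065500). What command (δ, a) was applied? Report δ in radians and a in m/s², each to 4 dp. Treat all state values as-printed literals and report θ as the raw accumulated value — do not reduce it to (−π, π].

a = (v'−v)/dt = (0.065500)/0.1 = 0.6550
Δθ = θ'−θ = 0.106219;  (v·dt/L) = 20.0000·0.1/3.0 = 0.666667
tan δ = Δθ·L/(v·dt) = 0.159328  →  δ = 0.1580

δ = 0.1580, a = 0.6550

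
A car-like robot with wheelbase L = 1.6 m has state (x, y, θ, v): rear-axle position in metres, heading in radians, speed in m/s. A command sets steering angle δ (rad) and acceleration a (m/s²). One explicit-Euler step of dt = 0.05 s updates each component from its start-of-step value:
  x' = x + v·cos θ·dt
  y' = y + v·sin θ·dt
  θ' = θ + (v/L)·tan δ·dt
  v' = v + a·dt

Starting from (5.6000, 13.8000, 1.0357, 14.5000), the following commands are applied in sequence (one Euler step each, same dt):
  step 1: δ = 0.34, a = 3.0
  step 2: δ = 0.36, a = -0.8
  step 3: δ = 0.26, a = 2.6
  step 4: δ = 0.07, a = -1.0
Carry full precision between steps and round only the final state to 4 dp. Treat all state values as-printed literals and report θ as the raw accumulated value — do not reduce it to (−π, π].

(6.4444, 16.5555, 1.5221, 14.6900)

after step 1 (δ=0.34, a=3.0): (5.969695, 14.423659, 1.195987, 14.650000)
after step 2 (δ=0.36, a=-0.8): (6.237859, 15.105307, 1.368309, 14.610000)
after step 3 (δ=0.26, a=2.6): (6.384768, 15.820883, 1.489764, 14.740000)
after step 4 (δ=0.07, a=-1.0): (6.444423, 16.555464, 1.522061, 14.690000)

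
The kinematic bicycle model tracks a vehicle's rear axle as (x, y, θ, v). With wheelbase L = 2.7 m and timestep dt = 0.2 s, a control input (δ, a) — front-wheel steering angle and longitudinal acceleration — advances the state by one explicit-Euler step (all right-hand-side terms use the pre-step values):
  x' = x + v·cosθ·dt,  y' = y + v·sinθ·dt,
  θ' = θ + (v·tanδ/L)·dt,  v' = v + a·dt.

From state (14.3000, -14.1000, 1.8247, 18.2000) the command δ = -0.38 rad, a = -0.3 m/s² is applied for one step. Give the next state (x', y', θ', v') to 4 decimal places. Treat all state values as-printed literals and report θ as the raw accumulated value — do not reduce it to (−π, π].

x' = 14.3000 + 18.2000·cos(1.8247)·0.2 = 13.3857
y' = -14.1000 + 18.2000·sin(1.8247)·0.2 = -10.5767
θ' = 1.8247 + (18.2000/2.7)·tan(-0.38)·0.2 = 1.2862
v' = 18.2000 − 0.3000·0.2 = 18.1400

(13.3857, -10.5767, 1.2862, 18.1400)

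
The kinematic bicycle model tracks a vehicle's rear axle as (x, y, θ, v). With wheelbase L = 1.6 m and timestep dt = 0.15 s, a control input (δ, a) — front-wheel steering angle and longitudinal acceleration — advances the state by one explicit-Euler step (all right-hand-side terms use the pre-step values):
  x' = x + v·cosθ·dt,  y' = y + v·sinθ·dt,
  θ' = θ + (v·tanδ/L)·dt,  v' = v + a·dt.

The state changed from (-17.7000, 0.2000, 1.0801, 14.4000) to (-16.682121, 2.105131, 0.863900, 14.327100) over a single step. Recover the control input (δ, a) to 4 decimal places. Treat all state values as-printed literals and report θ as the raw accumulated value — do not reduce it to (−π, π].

δ = -0.1588, a = -0.4860

a = (v'−v)/dt = (-0.072900)/0.15 = -0.4860
Δθ = θ'−θ = -0.216200;  (v·dt/L) = 14.4000·0.15/1.6 = 1.350000
tan δ = Δθ·L/(v·dt) = -0.160148  →  δ = -0.1588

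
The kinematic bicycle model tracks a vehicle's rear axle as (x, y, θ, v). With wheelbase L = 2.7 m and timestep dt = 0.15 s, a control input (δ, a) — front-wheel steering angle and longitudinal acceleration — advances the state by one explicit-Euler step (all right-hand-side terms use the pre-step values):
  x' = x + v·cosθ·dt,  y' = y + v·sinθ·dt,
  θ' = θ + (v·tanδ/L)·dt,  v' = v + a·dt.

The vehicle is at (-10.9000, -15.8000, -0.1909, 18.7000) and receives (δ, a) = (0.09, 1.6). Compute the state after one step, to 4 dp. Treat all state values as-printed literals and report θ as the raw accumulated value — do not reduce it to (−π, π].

x' = -10.9000 + 18.7000·cos(-0.1909)·0.15 = -8.1460
y' = -15.8000 + 18.7000·sin(-0.1909)·0.15 = -16.3322
θ' = -0.1909 + (18.7000/2.7)·tan(0.09)·0.15 = -0.0971
v' = 18.7000 + 1.6000·0.15 = 18.9400

(-8.1460, -16.3322, -0.0971, 18.9400)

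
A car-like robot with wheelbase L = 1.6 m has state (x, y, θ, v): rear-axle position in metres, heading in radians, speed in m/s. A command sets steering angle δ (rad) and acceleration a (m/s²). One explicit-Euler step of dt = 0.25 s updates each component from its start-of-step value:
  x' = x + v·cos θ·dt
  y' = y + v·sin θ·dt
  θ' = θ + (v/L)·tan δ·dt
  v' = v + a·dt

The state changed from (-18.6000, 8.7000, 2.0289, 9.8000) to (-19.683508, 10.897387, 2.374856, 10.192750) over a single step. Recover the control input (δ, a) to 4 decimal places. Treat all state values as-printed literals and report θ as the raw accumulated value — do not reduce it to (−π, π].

a = (v'−v)/dt = (0.392750)/0.25 = 1.5710
Δθ = θ'−θ = 0.345956;  (v·dt/L) = 9.8000·0.25/1.6 = 1.531250
tan δ = Δθ·L/(v·dt) = 0.225930  →  δ = 0.2222

δ = 0.2222, a = 1.5710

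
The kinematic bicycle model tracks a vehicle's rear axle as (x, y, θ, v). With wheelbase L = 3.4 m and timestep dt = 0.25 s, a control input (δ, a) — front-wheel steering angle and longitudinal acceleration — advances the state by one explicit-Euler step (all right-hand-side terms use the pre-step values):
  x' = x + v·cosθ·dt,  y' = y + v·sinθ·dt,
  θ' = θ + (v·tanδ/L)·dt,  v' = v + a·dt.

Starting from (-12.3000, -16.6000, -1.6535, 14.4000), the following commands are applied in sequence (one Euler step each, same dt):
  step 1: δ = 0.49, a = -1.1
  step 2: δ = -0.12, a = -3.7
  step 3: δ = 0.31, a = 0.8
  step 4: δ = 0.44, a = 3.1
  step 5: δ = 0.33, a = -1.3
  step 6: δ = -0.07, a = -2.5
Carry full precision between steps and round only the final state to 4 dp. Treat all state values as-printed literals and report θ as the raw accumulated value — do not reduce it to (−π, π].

(-1.0750, -30.8304, -0.1536, 13.2250)

after step 1 (δ=0.49, a=-1.1): (-12.597394, -20.187695, -1.088736, 14.125000)
after step 2 (δ=-0.12, a=-3.7): (-10.960287, -23.316530, -1.213970, 13.200000)
after step 3 (δ=0.31, a=0.8): (-9.807590, -26.408663, -0.903064, 13.400000)
after step 4 (δ=0.44, a=3.1): (-7.733246, -29.039177, -0.439207, 14.175000)
after step 5 (δ=0.33, a=-1.3): (-4.525836, -30.546056, -0.082200, 13.850000)
after step 6 (δ=-0.07, a=-2.5): (-1.075028, -30.830353, -0.153604, 13.225000)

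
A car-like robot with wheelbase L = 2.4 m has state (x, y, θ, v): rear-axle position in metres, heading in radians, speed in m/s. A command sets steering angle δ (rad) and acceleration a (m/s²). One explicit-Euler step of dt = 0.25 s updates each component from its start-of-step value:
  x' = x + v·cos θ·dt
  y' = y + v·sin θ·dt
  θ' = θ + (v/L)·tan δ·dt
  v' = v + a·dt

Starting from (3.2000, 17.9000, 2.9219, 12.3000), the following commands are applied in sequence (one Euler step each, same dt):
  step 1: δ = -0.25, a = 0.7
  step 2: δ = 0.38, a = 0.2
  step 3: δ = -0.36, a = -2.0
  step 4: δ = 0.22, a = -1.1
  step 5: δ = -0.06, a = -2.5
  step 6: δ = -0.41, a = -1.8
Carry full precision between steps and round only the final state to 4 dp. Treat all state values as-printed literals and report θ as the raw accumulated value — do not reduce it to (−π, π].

(-13.7064, 23.3193, 2.3256, 10.6750)

after step 1 (δ=-0.25, a=0.7): (0.198909, 18.570134, 2.594743, 12.475000)
after step 2 (δ=0.38, a=0.2): (-2.465024, 20.191880, 3.113772, 12.525000)
after step 3 (δ=-0.36, a=-2.0): (-5.595062, 20.278983, 2.622684, 12.025000)
after step 4 (δ=0.22, a=-1.1): (-8.205572, 21.769882, 2.902790, 11.750000)
after step 5 (δ=-0.06, a=-2.5): (-11.059711, 22.464716, 2.829264, 11.125000)
after step 6 (δ=-0.41, a=-1.8): (-13.706406, 23.319325, 2.325590, 10.675000)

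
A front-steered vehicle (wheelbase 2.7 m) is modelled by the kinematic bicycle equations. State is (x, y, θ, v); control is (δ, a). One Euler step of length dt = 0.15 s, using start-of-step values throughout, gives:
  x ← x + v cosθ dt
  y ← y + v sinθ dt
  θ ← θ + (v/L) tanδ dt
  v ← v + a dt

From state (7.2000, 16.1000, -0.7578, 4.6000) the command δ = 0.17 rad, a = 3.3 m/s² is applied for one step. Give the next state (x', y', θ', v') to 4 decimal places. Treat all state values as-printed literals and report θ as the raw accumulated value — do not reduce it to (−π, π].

(7.7012, 15.6257, -0.7139, 5.0950)

x' = 7.2000 + 4.6000·cos(-0.7578)·0.15 = 7.7012
y' = 16.1000 + 4.6000·sin(-0.7578)·0.15 = 15.6257
θ' = -0.7578 + (4.6000/2.7)·tan(0.17)·0.15 = -0.7139
v' = 4.6000 + 3.3000·0.15 = 5.0950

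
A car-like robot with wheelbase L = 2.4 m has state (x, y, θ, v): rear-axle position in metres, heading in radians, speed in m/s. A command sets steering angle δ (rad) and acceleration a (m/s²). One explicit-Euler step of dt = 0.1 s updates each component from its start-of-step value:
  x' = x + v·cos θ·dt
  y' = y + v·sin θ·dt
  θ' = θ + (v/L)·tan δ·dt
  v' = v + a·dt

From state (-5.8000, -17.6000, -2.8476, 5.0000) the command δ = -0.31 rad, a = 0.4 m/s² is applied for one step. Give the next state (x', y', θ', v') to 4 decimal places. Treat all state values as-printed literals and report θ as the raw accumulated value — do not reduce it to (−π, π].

(-6.2785, -17.7449, -2.9143, 5.0400)

x' = -5.8000 + 5.0000·cos(-2.8476)·0.1 = -6.2785
y' = -17.6000 + 5.0000·sin(-2.8476)·0.1 = -17.7449
θ' = -2.8476 + (5.0000/2.4)·tan(-0.31)·0.1 = -2.9143
v' = 5.0000 + 0.4000·0.1 = 5.0400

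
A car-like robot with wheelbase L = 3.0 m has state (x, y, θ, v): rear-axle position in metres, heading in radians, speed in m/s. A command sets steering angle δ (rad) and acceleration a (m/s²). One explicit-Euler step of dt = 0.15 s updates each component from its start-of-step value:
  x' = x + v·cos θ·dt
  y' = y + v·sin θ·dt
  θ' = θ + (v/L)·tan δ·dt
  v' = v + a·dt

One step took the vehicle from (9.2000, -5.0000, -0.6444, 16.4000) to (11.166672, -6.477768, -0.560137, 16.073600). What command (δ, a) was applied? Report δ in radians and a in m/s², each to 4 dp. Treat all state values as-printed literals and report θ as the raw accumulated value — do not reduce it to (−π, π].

δ = 0.1024, a = -2.1760

a = (v'−v)/dt = (-0.326400)/0.15 = -2.1760
Δθ = θ'−θ = 0.084263;  (v·dt/L) = 16.4000·0.15/3.0 = 0.820000
tan δ = Δθ·L/(v·dt) = 0.102760  →  δ = 0.1024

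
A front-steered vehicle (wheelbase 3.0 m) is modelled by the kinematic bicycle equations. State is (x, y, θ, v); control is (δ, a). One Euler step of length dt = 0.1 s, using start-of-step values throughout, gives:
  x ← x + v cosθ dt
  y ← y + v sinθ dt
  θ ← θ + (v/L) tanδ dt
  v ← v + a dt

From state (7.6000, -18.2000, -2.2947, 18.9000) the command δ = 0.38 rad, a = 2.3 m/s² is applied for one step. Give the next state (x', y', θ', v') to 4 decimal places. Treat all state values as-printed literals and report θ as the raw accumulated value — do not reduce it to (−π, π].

x' = 7.6000 + 18.9000·cos(-2.2947)·0.1 = 6.3482
y' = -18.2000 + 18.9000·sin(-2.2947)·0.1 = -19.6160
θ' = -2.2947 + (18.9000/3.0)·tan(0.38)·0.1 = -2.0431
v' = 18.9000 + 2.3000·0.1 = 19.1300

(6.3482, -19.6160, -2.0431, 19.1300)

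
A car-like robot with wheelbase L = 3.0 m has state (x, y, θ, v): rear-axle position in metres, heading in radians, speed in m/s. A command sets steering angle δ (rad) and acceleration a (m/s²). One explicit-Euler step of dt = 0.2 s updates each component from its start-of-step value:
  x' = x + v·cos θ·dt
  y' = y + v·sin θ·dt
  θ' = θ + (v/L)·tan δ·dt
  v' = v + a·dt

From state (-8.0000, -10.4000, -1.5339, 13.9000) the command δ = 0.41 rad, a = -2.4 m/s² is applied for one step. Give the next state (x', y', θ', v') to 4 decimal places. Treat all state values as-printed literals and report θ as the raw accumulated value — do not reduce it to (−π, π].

(-7.8975, -13.1781, -1.1311, 13.4200)

x' = -8.0000 + 13.9000·cos(-1.5339)·0.2 = -7.8975
y' = -10.4000 + 13.9000·sin(-1.5339)·0.2 = -13.1781
θ' = -1.5339 + (13.9000/3.0)·tan(0.41)·0.2 = -1.1311
v' = 13.9000 − 2.4000·0.2 = 13.4200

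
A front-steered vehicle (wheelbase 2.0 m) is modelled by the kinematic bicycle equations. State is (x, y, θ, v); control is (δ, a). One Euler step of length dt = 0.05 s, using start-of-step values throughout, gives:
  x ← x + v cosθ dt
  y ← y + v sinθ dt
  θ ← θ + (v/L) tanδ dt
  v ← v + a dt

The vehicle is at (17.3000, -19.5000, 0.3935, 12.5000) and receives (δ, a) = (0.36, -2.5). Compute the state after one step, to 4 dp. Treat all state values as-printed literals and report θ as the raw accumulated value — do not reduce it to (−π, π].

(17.8772, -19.2604, 0.5111, 12.3750)

x' = 17.3000 + 12.5000·cos(0.3935)·0.05 = 17.8772
y' = -19.5000 + 12.5000·sin(0.3935)·0.05 = -19.2604
θ' = 0.3935 + (12.5000/2.0)·tan(0.36)·0.05 = 0.5111
v' = 12.5000 − 2.5000·0.05 = 12.3750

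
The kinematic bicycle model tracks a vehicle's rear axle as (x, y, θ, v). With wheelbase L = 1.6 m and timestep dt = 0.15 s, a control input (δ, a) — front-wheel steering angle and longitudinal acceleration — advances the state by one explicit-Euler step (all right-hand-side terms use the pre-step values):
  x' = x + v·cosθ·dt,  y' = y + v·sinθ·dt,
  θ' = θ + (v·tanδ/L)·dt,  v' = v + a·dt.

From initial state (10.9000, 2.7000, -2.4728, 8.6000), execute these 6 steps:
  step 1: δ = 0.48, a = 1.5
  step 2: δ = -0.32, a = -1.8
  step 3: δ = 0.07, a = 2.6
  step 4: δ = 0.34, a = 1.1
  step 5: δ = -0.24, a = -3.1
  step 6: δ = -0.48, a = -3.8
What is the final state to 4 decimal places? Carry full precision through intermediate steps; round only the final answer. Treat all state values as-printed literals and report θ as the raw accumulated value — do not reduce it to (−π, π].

(6.2464, -3.5497, -2.6053, 8.0750)

after step 1 (δ=0.48, a=1.5): (9.887904, 1.900149, -2.053058, 8.825000)
after step 2 (δ=-0.32, a=-1.8): (9.273970, 0.727375, -2.327230, 8.555000)
after step 3 (δ=0.07, a=2.6): (8.393234, -0.205917, -2.270996, 8.945000)
after step 4 (δ=0.34, a=1.1): (7.528650, -1.231971, -1.974355, 9.110000)
after step 5 (δ=-0.24, a=-3.1): (6.992034, -2.488699, -2.183358, 8.645000)
after step 6 (δ=-0.48, a=-3.8): (6.246448, -3.549671, -2.605297, 8.075000)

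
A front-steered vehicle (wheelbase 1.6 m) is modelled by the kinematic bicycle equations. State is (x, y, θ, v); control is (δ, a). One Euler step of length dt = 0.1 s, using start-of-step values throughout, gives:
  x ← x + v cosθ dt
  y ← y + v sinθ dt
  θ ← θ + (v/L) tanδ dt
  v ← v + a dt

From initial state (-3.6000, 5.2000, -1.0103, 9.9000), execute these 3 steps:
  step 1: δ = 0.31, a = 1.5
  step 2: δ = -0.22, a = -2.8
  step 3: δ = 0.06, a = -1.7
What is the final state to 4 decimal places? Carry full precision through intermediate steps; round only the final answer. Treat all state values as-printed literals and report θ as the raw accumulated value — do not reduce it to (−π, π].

(-1.8160, 2.8360, -0.9159, 9.6000)

after step 1 (δ=0.31, a=1.5): (-3.073709, 4.361479, -0.812097, 10.050000)
after step 2 (δ=-0.22, a=-2.8): (-2.382292, 3.632118, -0.952558, 9.770000)
after step 3 (δ=0.06, a=-1.7): (-1.816022, 2.835960, -0.915877, 9.600000)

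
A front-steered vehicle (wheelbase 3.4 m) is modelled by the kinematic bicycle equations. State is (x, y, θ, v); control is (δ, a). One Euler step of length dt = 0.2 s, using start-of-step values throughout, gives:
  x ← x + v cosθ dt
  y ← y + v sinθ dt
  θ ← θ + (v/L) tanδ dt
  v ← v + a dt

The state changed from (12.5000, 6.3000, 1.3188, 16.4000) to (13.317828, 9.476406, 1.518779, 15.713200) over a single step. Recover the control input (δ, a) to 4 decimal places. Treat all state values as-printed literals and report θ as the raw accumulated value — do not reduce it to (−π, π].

δ = 0.2044, a = -3.4340

a = (v'−v)/dt = (-0.686800)/0.2 = -3.4340
Δθ = θ'−θ = 0.199979;  (v·dt/L) = 16.4000·0.2/3.4 = 0.964706
tan δ = Δθ·L/(v·dt) = 0.207295  →  δ = 0.2044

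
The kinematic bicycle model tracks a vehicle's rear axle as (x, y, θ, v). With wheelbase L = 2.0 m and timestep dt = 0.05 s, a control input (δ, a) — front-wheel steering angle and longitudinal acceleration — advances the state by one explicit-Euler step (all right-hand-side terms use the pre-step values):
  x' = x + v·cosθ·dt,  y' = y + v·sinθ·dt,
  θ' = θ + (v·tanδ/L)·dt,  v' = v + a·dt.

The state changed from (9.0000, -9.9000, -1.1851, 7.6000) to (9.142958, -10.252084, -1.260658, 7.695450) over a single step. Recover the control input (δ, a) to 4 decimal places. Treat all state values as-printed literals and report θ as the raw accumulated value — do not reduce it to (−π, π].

a = (v'−v)/dt = (0.095450)/0.05 = 1.9090
Δθ = θ'−θ = -0.075558;  (v·dt/L) = 7.6000·0.05/2.0 = 0.190000
tan δ = Δθ·L/(v·dt) = -0.397674  →  δ = -0.3785

δ = -0.3785, a = 1.9090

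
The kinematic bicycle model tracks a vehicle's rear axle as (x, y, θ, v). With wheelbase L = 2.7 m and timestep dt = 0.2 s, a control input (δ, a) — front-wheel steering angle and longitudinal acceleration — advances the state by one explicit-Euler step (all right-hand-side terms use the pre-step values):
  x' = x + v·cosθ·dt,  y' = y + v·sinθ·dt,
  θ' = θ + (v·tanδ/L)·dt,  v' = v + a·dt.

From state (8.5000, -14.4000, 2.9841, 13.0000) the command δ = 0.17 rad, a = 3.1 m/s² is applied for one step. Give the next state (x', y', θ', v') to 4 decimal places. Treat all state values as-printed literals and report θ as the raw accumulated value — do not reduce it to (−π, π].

x' = 8.5000 + 13.0000·cos(2.9841)·0.2 = 5.9322
y' = -14.4000 + 13.0000·sin(2.9841)·0.2 = -13.9922
θ' = 2.9841 + (13.0000/2.7)·tan(0.17)·0.2 = 3.1494
v' = 13.0000 + 3.1000·0.2 = 13.6200

(5.9322, -13.9922, 3.1494, 13.6200)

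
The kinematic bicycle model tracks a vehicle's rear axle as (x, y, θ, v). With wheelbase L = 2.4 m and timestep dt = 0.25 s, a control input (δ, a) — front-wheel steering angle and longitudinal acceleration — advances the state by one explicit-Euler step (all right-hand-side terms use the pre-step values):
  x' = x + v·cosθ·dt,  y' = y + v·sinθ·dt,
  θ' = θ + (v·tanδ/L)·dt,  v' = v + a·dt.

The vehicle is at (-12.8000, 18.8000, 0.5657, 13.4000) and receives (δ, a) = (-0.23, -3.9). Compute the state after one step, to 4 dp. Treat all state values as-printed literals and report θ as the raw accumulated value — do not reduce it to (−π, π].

x' = -12.8000 + 13.4000·cos(0.5657)·0.25 = -9.9719
y' = 18.8000 + 13.4000·sin(0.5657)·0.25 = 20.5956
θ' = 0.5657 + (13.4000/2.4)·tan(-0.23)·0.25 = 0.2389
v' = 13.4000 − 3.9000·0.25 = 12.4250

(-9.9719, 20.5956, 0.2389, 12.4250)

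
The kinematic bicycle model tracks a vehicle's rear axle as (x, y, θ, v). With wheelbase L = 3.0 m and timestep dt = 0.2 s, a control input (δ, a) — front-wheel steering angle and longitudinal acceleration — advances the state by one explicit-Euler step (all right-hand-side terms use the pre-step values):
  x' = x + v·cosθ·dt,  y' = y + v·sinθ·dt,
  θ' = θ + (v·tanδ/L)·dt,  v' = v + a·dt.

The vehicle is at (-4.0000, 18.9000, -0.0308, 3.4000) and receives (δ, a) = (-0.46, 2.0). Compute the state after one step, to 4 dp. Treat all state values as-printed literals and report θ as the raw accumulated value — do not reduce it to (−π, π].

x' = -4.0000 + 3.4000·cos(-0.0308)·0.2 = -3.3203
y' = 18.9000 + 3.4000·sin(-0.0308)·0.2 = 18.8791
θ' = -0.0308 + (3.4000/3.0)·tan(-0.46)·0.2 = -0.1431
v' = 3.4000 + 2.0000·0.2 = 3.8000

(-3.3203, 18.8791, -0.1431, 3.8000)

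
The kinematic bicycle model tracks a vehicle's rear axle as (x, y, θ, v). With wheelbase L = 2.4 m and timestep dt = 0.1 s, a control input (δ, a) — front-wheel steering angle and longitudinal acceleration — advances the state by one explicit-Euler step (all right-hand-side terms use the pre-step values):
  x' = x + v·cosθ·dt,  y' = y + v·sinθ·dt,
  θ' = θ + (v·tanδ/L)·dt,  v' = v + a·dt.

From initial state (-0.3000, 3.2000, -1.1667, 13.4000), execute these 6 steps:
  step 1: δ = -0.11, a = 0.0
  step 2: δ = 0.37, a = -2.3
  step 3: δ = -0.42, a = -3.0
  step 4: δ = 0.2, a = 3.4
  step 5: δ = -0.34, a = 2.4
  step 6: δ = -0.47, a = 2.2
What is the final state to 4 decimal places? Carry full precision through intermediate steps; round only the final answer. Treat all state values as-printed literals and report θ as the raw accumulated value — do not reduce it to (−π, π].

(2.6184, -4.1499, -1.6275, 13.6700)

after step 1 (δ=-0.11, a=0.0): (0.226872, 1.967926, -1.228366, 13.400000)
after step 2 (δ=0.37, a=-2.3): (0.676814, 0.705725, -1.011809, 13.170000)
after step 3 (δ=-0.42, a=-3.0): (1.375256, -0.410818, -1.256865, 12.870000)
after step 4 (δ=0.2, a=3.4): (1.772682, -1.634918, -1.148162, 13.210000)
after step 5 (δ=-0.34, a=2.4): (2.314509, -2.839686, -1.342865, 13.450000)
after step 6 (δ=-0.47, a=2.2): (2.618429, -4.149898, -1.627537, 13.670000)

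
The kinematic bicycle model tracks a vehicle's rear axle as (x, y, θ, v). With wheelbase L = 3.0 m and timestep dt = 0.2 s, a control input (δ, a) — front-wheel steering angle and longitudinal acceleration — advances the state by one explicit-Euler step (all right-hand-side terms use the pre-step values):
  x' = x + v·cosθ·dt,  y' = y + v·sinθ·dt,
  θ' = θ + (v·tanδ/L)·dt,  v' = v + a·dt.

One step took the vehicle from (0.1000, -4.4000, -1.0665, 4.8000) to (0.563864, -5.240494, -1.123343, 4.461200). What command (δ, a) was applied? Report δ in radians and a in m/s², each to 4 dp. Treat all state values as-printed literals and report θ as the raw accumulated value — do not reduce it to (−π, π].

a = (v'−v)/dt = (-0.338800)/0.2 = -1.6940
Δθ = θ'−θ = -0.056843;  (v·dt/L) = 4.8000·0.2/3.0 = 0.320000
tan δ = Δθ·L/(v·dt) = -0.177634  →  δ = -0.1758

δ = -0.1758, a = -1.6940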